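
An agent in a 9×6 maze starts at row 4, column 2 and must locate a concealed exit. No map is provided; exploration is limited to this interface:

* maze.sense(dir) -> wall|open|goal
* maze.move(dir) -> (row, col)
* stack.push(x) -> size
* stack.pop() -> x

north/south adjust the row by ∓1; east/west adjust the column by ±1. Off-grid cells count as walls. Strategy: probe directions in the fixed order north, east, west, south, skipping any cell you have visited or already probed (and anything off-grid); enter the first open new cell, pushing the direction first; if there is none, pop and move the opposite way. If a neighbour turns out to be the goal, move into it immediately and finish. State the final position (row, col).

==> maze.sense(dir→north)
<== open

==> stack.push(x→north)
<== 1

==> maze.move(dir→north)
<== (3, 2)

==> maze.sense(dir→north)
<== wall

==> maze.sense(dir→east)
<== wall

==> maze.sense(dir→west)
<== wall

==> stack.pop()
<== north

==> maze.move(dir→south)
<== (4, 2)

==> maze.sense(dir→east)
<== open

==> stack.push(x→east)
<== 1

==> maze.move(dir→east)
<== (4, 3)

==> maze.sense(dir→east)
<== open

==> stack.push(x→east)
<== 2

==> maze.move(dir→east)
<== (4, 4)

==> maze.sense(dir→north)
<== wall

==> maze.sense(dir→east)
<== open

==> stack.push(x→east)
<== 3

==> maze.move(dir→east)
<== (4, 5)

==> maze.sense(dir→north)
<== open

==> stack.push(x→north)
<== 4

==> maze.move(dir→north)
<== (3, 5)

==> maze.sense(dir→north)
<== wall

==> stack.pop()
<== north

==> maze.move(dir→south)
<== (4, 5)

==> maze.sense(dir→south)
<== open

==> stack.push(x→south)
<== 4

==> maze.move(dir→south)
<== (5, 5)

==> maze.sense(dir→west)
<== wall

==> maze.sense(dir→south)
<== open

==> stack.push(x→south)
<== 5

==> maze.move(dir→south)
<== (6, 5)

==> maze.sense(dir→west)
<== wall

==> maze.sense(dir→south)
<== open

==> stack.push(x→south)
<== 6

==> maze.move(dir→south)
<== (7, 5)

==> maze.sense(dir→west)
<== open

==> stack.push(x→west)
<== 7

==> maze.move(dir→west)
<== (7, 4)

==> maze.sense(dir→west)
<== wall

==> maze.sense(dir→south)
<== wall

==> stack.pop()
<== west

==> maze.move(dir→east)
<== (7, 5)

==> maze.sense(dir→south)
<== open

==> stack.push(x→south)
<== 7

==> maze.move(dir→south)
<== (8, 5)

==> stack.pop()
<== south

==> maze.move(dir→north)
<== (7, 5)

==> stack.pop()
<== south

==> maze.move(dir→north)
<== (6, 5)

==> stack.pop()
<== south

==> maze.move(dir→north)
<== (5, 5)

==> stack.pop()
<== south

==> maze.move(dir→north)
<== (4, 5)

==> stack.pop()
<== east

==> maze.move(dir→west)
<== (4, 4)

==> stack.pop()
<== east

==> maze.move(dir→west)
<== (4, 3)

==> maze.sense(dir→south)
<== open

==> stack.push(x→south)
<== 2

==> maze.move(dir→south)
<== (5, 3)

==> maze.sense(dir→west)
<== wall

==> maze.sense(dir→south)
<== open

==> stack.push(x→south)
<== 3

==> maze.move(dir→south)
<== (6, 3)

==> maze.sense(dir→west)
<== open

==> stack.push(x→west)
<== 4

==> maze.move(dir→west)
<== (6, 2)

==> maze.sense(dir→west)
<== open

==> stack.push(x→west)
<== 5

==> maze.move(dir→west)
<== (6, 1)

==> maze.sense(dir→north)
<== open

==> stack.push(x→north)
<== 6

==> maze.move(dir→north)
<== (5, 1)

==> maze.sense(dir→north)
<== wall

==> maze.sense(dir→west)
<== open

==> stack.push(x→west)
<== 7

==> maze.move(dir→west)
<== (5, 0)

==> maze.sense(dir→north)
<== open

==> stack.push(x→north)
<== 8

==> maze.move(dir→north)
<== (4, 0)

==> maze.sense(dir→north)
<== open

==> stack.push(x→north)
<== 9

==> maze.move(dir→north)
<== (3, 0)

==> maze.sense(dir→north)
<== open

==> stack.push(x→north)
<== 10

==> maze.move(dir→north)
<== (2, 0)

==> maze.sense(dir→north)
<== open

==> stack.push(x→north)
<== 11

==> maze.move(dir→north)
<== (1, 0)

==> maze.sense(dir→north)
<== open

==> stack.push(x→north)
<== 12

==> maze.move(dir→north)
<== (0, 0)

==> maze.sense(dir→east)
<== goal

==> maze.move(dir→east)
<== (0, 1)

Answer: (0, 1)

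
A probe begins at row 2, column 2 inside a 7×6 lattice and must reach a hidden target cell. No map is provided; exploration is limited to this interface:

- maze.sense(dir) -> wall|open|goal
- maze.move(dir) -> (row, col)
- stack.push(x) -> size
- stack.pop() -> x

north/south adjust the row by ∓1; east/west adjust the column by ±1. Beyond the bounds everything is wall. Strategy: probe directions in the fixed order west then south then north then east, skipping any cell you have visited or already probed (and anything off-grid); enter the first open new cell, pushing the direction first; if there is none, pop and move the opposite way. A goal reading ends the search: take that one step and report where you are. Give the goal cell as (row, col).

Then maze.sense with dir: west, and observe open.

Using stack.push with x: west, : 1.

Using maze.move with dir: west, — result: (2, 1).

I use maze.sense with dir: west, — result: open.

Next I call stack.push with x: west, and observe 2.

Then maze.move with dir: west, and observe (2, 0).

Now I run maze.sense with dir: south, and get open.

I try stack.push with x: south, → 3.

Using maze.move with dir: south, yielding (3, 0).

Invoking maze.sense with dir: south, and get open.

Then stack.push with x: south, and get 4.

Next I call maze.move with dir: south, and see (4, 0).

I try maze.sense with dir: south, and get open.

I run stack.push with x: south, → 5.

Next I call maze.move with dir: south, which returns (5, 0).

Now I run maze.sense with dir: south, and observe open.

Then stack.push with x: south, : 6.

Then maze.move with dir: south, giving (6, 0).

I run maze.sense with dir: east, — result: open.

I invoke stack.push with x: east, — result: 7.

Now I run maze.move with dir: east, and observe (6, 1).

Now I run maze.sense with dir: north, which returns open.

I try stack.push with x: north, and observe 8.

I try maze.move with dir: north, which returns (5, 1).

Then maze.sense with dir: north, and observe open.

Calling stack.push with x: north, which returns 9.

Then maze.move with dir: north, yielding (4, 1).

Calling maze.sense with dir: north, and get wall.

I invoke maze.sense with dir: east, giving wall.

Invoking stack.pop(), and observe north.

Then maze.move with dir: south, → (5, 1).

Invoking maze.sense with dir: east, yielding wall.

I call stack.pop(), which returns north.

Calling maze.move with dir: south, — result: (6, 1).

Calling maze.sense with dir: east, → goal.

Now I run maze.move with dir: east, which returns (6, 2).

Answer: (6, 2)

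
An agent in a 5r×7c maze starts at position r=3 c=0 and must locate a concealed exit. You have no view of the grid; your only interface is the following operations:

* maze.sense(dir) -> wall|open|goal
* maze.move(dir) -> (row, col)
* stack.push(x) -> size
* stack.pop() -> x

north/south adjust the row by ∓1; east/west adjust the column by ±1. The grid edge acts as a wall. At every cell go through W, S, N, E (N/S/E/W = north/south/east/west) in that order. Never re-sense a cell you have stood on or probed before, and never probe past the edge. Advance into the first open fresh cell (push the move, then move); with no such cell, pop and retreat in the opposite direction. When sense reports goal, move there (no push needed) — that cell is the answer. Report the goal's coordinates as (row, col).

-> maze.sense(dir→south)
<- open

-> stack.push(x→south)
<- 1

-> maze.move(dir→south)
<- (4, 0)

-> maze.sense(dir→east)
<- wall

-> stack.pop()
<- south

-> maze.move(dir→north)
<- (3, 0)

-> maze.sense(dir→north)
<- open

-> stack.push(x→north)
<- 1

-> maze.move(dir→north)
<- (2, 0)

-> maze.sense(dir→north)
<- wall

-> maze.sense(dir→east)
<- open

-> stack.push(x→east)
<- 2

-> maze.move(dir→east)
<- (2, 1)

-> maze.sense(dir→south)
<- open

-> stack.push(x→south)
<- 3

-> maze.move(dir→south)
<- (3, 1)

-> maze.sense(dir→east)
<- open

-> stack.push(x→east)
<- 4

-> maze.move(dir→east)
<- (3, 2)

-> maze.sense(dir→south)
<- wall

-> maze.sense(dir→north)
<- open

-> stack.push(x→north)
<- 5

-> maze.move(dir→north)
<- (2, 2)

-> maze.sense(dir→north)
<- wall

-> maze.sense(dir→east)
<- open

-> stack.push(x→east)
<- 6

-> maze.move(dir→east)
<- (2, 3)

-> maze.sense(dir→south)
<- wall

-> maze.sense(dir→north)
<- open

-> stack.push(x→north)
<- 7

-> maze.move(dir→north)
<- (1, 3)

-> maze.sense(dir→north)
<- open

-> stack.push(x→north)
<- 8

-> maze.move(dir→north)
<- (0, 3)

-> maze.sense(dir→west)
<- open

-> stack.push(x→west)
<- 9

-> maze.move(dir→west)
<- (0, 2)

-> maze.sense(dir→west)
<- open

-> stack.push(x→west)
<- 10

-> maze.move(dir→west)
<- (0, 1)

-> maze.sense(dir→west)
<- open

-> stack.push(x→west)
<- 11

-> maze.move(dir→west)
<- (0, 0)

-> stack.pop()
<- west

-> maze.move(dir→east)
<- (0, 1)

-> maze.sense(dir→south)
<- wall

-> stack.pop()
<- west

-> maze.move(dir→east)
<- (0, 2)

-> stack.pop()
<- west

-> maze.move(dir→east)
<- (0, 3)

-> maze.sense(dir→east)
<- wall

-> stack.pop()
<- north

-> maze.move(dir→south)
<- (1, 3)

-> maze.sense(dir→east)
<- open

-> stack.push(x→east)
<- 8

-> maze.move(dir→east)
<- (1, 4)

-> maze.sense(dir→south)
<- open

-> stack.push(x→south)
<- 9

-> maze.move(dir→south)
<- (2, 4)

-> maze.sense(dir→south)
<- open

-> stack.push(x→south)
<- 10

-> maze.move(dir→south)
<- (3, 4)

-> maze.sense(dir→south)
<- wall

-> maze.sense(dir→east)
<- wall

-> stack.pop()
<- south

-> maze.move(dir→north)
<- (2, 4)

-> maze.sense(dir→east)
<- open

-> stack.push(x→east)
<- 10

-> maze.move(dir→east)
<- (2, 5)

-> maze.sense(dir→north)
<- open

-> stack.push(x→north)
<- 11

-> maze.move(dir→north)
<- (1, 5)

-> maze.sense(dir→north)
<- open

-> stack.push(x→north)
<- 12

-> maze.move(dir→north)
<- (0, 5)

-> maze.sense(dir→east)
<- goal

-> maze.move(dir→east)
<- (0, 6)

Answer: (0, 6)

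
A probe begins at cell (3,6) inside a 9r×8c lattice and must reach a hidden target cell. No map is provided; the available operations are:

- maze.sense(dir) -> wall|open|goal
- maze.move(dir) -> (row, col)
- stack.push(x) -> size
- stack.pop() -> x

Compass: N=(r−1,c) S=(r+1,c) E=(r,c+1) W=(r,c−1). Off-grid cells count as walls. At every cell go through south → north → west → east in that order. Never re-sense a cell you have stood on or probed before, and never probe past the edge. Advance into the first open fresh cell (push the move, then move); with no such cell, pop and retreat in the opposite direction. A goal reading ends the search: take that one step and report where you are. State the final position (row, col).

! sense(south) ~> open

! push(south) ~> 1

! move(south) ~> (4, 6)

! sense(south) ~> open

! push(south) ~> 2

! move(south) ~> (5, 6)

! sense(south) ~> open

! push(south) ~> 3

! move(south) ~> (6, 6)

! sense(south) ~> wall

! sense(west) ~> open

! push(west) ~> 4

! move(west) ~> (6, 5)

! sense(south) ~> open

! push(south) ~> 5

! move(south) ~> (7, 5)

! sense(south) ~> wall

! sense(west) ~> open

! push(west) ~> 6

! move(west) ~> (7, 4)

! sense(south) ~> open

! push(south) ~> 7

! move(south) ~> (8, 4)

! sense(west) ~> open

! push(west) ~> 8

! move(west) ~> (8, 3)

! sense(north) ~> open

! push(north) ~> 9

! move(north) ~> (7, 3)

! sense(north) ~> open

! push(north) ~> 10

! move(north) ~> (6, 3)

! sense(north) ~> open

! push(north) ~> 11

! move(north) ~> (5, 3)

! sense(north) ~> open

! push(north) ~> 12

! move(north) ~> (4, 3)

! sense(north) ~> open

! push(north) ~> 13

! move(north) ~> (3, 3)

! sense(north) ~> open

! push(north) ~> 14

! move(north) ~> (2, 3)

! sense(north) ~> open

! push(north) ~> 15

! move(north) ~> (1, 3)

! sense(north) ~> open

! push(north) ~> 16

! move(north) ~> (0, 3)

! sense(west) ~> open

! push(west) ~> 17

! move(west) ~> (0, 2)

! sense(south) ~> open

! push(south) ~> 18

! move(south) ~> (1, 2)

! sense(south) ~> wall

! sense(west) ~> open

! push(west) ~> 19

! move(west) ~> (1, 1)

! sense(south) ~> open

! push(south) ~> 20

! move(south) ~> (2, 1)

! sense(south) ~> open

! push(south) ~> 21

! move(south) ~> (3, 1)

! sense(south) ~> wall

! sense(west) ~> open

! push(west) ~> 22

! move(west) ~> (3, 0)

! sense(south) ~> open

! push(south) ~> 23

! move(south) ~> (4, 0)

! sense(south) ~> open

! push(south) ~> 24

! move(south) ~> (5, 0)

! sense(south) ~> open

! push(south) ~> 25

! move(south) ~> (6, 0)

! sense(south) ~> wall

! sense(east) ~> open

! push(east) ~> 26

! move(east) ~> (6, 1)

! sense(south) ~> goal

! move(south) ~> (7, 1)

Answer: (7, 1)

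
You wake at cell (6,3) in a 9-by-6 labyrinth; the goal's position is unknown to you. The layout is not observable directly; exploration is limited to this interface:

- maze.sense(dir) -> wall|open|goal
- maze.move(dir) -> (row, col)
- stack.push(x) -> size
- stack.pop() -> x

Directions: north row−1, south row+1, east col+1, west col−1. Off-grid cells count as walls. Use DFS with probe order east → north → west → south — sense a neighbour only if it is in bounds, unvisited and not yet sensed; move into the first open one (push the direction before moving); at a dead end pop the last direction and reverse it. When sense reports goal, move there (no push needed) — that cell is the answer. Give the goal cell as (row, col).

→ maze.sense(east)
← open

→ stack.push(east)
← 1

→ maze.move(east)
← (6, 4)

→ maze.sense(east)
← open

→ stack.push(east)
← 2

→ maze.move(east)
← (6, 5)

→ maze.sense(north)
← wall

→ maze.sense(south)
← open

→ stack.push(south)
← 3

→ maze.move(south)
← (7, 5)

→ maze.sense(west)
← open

→ stack.push(west)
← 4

→ maze.move(west)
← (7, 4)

→ maze.sense(west)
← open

→ stack.push(west)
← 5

→ maze.move(west)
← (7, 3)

→ maze.sense(west)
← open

→ stack.push(west)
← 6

→ maze.move(west)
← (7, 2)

→ maze.sense(north)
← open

→ stack.push(north)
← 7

→ maze.move(north)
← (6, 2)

→ maze.sense(north)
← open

→ stack.push(north)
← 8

→ maze.move(north)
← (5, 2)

→ maze.sense(east)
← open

→ stack.push(east)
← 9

→ maze.move(east)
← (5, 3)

→ maze.sense(east)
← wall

→ maze.sense(north)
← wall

→ stack.pop()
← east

→ maze.move(west)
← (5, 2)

→ maze.sense(north)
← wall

→ maze.sense(west)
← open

→ stack.push(west)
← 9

→ maze.move(west)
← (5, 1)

→ maze.sense(north)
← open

→ stack.push(north)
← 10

→ maze.move(north)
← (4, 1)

→ maze.sense(north)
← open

→ stack.push(north)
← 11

→ maze.move(north)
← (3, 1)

→ maze.sense(east)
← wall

→ maze.sense(north)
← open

→ stack.push(north)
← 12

→ maze.move(north)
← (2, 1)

→ maze.sense(east)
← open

→ stack.push(east)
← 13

→ maze.move(east)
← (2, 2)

→ maze.sense(east)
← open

→ stack.push(east)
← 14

→ maze.move(east)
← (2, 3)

→ maze.sense(east)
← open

→ stack.push(east)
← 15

→ maze.move(east)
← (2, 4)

→ maze.sense(east)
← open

→ stack.push(east)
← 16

→ maze.move(east)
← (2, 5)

→ maze.sense(north)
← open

→ stack.push(north)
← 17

→ maze.move(north)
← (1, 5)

→ maze.sense(north)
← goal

→ maze.move(north)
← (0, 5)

Answer: (0, 5)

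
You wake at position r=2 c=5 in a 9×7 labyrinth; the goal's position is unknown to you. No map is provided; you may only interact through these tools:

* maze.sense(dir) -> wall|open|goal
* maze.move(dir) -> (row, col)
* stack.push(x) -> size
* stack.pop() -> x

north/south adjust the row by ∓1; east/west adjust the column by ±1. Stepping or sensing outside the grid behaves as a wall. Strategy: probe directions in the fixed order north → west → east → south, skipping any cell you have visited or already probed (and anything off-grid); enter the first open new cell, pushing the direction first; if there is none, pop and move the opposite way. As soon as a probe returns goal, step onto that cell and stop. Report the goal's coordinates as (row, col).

>> maze.sense(north)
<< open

>> stack.push(north)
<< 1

>> maze.move(north)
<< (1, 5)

>> maze.sense(north)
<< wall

>> maze.sense(west)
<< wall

>> maze.sense(east)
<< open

>> stack.push(east)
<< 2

>> maze.move(east)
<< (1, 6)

>> maze.sense(north)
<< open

>> stack.push(north)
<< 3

>> maze.move(north)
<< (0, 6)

>> stack.pop()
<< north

>> maze.move(south)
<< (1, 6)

>> maze.sense(south)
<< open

>> stack.push(south)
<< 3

>> maze.move(south)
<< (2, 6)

>> maze.sense(south)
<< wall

>> stack.pop()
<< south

>> maze.move(north)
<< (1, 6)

>> stack.pop()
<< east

>> maze.move(west)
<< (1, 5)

>> stack.pop()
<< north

>> maze.move(south)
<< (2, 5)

>> maze.sense(west)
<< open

>> stack.push(west)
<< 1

>> maze.move(west)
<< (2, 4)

>> maze.sense(west)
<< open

>> stack.push(west)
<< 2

>> maze.move(west)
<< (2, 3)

>> maze.sense(north)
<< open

>> stack.push(north)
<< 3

>> maze.move(north)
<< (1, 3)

>> maze.sense(north)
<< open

>> stack.push(north)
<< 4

>> maze.move(north)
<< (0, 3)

>> maze.sense(west)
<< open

>> stack.push(west)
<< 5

>> maze.move(west)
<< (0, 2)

>> maze.sense(west)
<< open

>> stack.push(west)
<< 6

>> maze.move(west)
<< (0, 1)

>> maze.sense(west)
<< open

>> stack.push(west)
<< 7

>> maze.move(west)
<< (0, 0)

>> maze.sense(south)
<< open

>> stack.push(south)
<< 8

>> maze.move(south)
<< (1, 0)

>> maze.sense(east)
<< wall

>> maze.sense(south)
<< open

>> stack.push(south)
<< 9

>> maze.move(south)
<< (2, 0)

>> maze.sense(east)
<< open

>> stack.push(east)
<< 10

>> maze.move(east)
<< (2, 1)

>> maze.sense(east)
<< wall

>> maze.sense(south)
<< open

>> stack.push(south)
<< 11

>> maze.move(south)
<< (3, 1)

>> maze.sense(west)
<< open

>> stack.push(west)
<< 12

>> maze.move(west)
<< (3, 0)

>> maze.sense(south)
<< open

>> stack.push(south)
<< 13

>> maze.move(south)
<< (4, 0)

>> maze.sense(east)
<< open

>> stack.push(east)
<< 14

>> maze.move(east)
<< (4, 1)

>> maze.sense(east)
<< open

>> stack.push(east)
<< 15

>> maze.move(east)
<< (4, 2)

>> maze.sense(north)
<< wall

>> maze.sense(east)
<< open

>> stack.push(east)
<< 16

>> maze.move(east)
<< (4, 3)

>> maze.sense(north)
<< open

>> stack.push(north)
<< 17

>> maze.move(north)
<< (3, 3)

>> maze.sense(east)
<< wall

>> stack.pop()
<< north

>> maze.move(south)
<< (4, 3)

>> maze.sense(east)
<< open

>> stack.push(east)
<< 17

>> maze.move(east)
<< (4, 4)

>> maze.sense(east)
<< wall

>> maze.sense(south)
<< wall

>> stack.pop()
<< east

>> maze.move(west)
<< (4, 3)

>> maze.sense(south)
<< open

>> stack.push(south)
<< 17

>> maze.move(south)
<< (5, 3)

>> maze.sense(west)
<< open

>> stack.push(west)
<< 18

>> maze.move(west)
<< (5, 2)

>> maze.sense(west)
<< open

>> stack.push(west)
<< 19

>> maze.move(west)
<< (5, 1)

>> maze.sense(west)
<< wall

>> maze.sense(south)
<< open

>> stack.push(south)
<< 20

>> maze.move(south)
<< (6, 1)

>> maze.sense(west)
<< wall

>> maze.sense(east)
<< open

>> stack.push(east)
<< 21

>> maze.move(east)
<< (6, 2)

>> maze.sense(east)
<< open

>> stack.push(east)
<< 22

>> maze.move(east)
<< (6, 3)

>> maze.sense(east)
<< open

>> stack.push(east)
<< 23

>> maze.move(east)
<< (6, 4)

>> maze.sense(east)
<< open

>> stack.push(east)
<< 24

>> maze.move(east)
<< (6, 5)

>> maze.sense(north)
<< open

>> stack.push(north)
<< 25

>> maze.move(north)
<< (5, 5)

>> maze.sense(east)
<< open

>> stack.push(east)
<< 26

>> maze.move(east)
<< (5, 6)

>> maze.sense(north)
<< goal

>> maze.move(north)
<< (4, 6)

Answer: (4, 6)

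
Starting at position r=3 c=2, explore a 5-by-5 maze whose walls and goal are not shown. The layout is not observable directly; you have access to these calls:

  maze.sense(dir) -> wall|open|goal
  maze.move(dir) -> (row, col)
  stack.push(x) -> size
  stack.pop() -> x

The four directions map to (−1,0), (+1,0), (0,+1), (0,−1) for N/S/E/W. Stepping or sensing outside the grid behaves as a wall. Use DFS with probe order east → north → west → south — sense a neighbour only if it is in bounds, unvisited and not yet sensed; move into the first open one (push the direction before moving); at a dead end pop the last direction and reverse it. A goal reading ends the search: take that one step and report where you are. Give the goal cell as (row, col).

;; maze.sense(dir→east) -> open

;; stack.push(x→east) -> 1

;; maze.move(dir→east) -> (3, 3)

;; maze.sense(dir→east) -> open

;; stack.push(x→east) -> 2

;; maze.move(dir→east) -> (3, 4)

;; maze.sense(dir→north) -> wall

;; maze.sense(dir→south) -> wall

;; stack.pop() -> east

;; maze.move(dir→west) -> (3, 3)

;; maze.sense(dir→north) -> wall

;; maze.sense(dir→south) -> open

;; stack.push(x→south) -> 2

;; maze.move(dir→south) -> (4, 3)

;; maze.sense(dir→west) -> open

;; stack.push(x→west) -> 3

;; maze.move(dir→west) -> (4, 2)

;; maze.sense(dir→west) -> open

;; stack.push(x→west) -> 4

;; maze.move(dir→west) -> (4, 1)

;; maze.sense(dir→north) -> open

;; stack.push(x→north) -> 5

;; maze.move(dir→north) -> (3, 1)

;; maze.sense(dir→north) -> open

;; stack.push(x→north) -> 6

;; maze.move(dir→north) -> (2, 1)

;; maze.sense(dir→east) -> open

;; stack.push(x→east) -> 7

;; maze.move(dir→east) -> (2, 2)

;; maze.sense(dir→north) -> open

;; stack.push(x→north) -> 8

;; maze.move(dir→north) -> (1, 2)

;; maze.sense(dir→east) -> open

;; stack.push(x→east) -> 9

;; maze.move(dir→east) -> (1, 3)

;; maze.sense(dir→east) -> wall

;; maze.sense(dir→north) -> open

;; stack.push(x→north) -> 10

;; maze.move(dir→north) -> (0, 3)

;; maze.sense(dir→east) -> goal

;; maze.move(dir→east) -> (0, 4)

Answer: (0, 4)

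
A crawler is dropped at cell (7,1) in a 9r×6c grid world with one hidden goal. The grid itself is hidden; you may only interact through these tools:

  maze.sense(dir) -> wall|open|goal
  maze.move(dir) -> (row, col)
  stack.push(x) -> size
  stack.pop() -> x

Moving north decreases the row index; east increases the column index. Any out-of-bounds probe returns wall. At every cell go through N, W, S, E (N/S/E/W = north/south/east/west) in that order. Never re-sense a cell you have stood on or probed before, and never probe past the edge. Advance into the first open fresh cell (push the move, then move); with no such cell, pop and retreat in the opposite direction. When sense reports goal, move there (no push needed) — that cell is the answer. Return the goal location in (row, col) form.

CALL sense[north]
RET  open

CALL push[north]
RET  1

CALL move[north]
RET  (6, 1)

CALL sense[north]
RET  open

CALL push[north]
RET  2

CALL move[north]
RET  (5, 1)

CALL sense[north]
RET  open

CALL push[north]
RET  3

CALL move[north]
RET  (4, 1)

CALL sense[north]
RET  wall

CALL sense[west]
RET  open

CALL push[west]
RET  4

CALL move[west]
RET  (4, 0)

CALL sense[north]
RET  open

CALL push[north]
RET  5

CALL move[north]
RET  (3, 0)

CALL sense[north]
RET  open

CALL push[north]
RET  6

CALL move[north]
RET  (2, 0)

CALL sense[north]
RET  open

CALL push[north]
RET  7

CALL move[north]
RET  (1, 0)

CALL sense[north]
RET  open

CALL push[north]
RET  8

CALL move[north]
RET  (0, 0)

CALL sense[east]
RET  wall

CALL pop[]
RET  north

CALL move[south]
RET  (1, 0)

CALL sense[east]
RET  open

CALL push[east]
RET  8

CALL move[east]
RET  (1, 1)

CALL sense[south]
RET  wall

CALL sense[east]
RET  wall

CALL pop[]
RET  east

CALL move[west]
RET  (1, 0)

CALL pop[]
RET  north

CALL move[south]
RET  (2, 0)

CALL pop[]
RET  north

CALL move[south]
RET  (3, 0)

CALL pop[]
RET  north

CALL move[south]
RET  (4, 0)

CALL sense[south]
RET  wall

CALL pop[]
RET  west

CALL move[east]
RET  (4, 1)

CALL sense[east]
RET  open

CALL push[east]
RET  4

CALL move[east]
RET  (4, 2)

CALL sense[north]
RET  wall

CALL sense[south]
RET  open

CALL push[south]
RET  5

CALL move[south]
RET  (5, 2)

CALL sense[south]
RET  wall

CALL sense[east]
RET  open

CALL push[east]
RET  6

CALL move[east]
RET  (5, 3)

CALL sense[north]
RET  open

CALL push[north]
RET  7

CALL move[north]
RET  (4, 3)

CALL sense[north]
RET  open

CALL push[north]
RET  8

CALL move[north]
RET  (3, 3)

CALL sense[north]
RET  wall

CALL sense[east]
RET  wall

CALL pop[]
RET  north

CALL move[south]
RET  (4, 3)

CALL sense[east]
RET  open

CALL push[east]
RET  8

CALL move[east]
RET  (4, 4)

CALL sense[south]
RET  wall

CALL sense[east]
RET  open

CALL push[east]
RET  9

CALL move[east]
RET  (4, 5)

CALL sense[north]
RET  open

CALL push[north]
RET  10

CALL move[north]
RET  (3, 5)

CALL sense[north]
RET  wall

CALL pop[]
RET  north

CALL move[south]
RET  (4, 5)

CALL sense[south]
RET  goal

CALL move[south]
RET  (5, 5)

Answer: (5, 5)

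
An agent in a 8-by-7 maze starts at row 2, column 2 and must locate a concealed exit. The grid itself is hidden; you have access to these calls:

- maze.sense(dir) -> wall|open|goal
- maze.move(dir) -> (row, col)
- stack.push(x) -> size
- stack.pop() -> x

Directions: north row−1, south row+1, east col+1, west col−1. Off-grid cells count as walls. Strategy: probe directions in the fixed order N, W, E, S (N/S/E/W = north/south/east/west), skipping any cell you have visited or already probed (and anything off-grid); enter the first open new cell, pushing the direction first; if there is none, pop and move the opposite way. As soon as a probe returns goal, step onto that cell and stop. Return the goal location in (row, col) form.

·→ maze.sense(north)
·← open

·→ stack.push(north)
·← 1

·→ maze.move(north)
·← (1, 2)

·→ maze.sense(north)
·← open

·→ stack.push(north)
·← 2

·→ maze.move(north)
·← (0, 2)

·→ maze.sense(west)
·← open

·→ stack.push(west)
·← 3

·→ maze.move(west)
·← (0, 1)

·→ maze.sense(west)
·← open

·→ stack.push(west)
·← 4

·→ maze.move(west)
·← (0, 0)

·→ maze.sense(south)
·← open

·→ stack.push(south)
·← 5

·→ maze.move(south)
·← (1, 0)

·→ maze.sense(east)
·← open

·→ stack.push(east)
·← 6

·→ maze.move(east)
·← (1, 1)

·→ maze.sense(south)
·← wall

·→ stack.pop()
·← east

·→ maze.move(west)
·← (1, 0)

·→ maze.sense(south)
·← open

·→ stack.push(south)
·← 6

·→ maze.move(south)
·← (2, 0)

·→ maze.sense(south)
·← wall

·→ stack.pop()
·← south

·→ maze.move(north)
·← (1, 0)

·→ stack.pop()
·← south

·→ maze.move(north)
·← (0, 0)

·→ stack.pop()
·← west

·→ maze.move(east)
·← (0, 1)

·→ stack.pop()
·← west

·→ maze.move(east)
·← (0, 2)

·→ maze.sense(east)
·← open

·→ stack.push(east)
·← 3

·→ maze.move(east)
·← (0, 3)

·→ maze.sense(east)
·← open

·→ stack.push(east)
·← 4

·→ maze.move(east)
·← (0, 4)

·→ maze.sense(east)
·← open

·→ stack.push(east)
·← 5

·→ maze.move(east)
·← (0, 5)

·→ maze.sense(east)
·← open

·→ stack.push(east)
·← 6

·→ maze.move(east)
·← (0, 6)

·→ maze.sense(south)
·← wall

·→ stack.pop()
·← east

·→ maze.move(west)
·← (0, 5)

·→ maze.sense(south)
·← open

·→ stack.push(south)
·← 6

·→ maze.move(south)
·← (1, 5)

·→ maze.sense(west)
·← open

·→ stack.push(west)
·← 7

·→ maze.move(west)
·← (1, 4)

·→ maze.sense(west)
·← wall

·→ maze.sense(south)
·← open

·→ stack.push(south)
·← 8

·→ maze.move(south)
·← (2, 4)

·→ maze.sense(west)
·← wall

·→ maze.sense(east)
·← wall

·→ maze.sense(south)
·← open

·→ stack.push(south)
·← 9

·→ maze.move(south)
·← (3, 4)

·→ maze.sense(west)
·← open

·→ stack.push(west)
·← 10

·→ maze.move(west)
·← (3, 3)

·→ maze.sense(west)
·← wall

·→ maze.sense(south)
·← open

·→ stack.push(south)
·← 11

·→ maze.move(south)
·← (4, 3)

·→ maze.sense(west)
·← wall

·→ maze.sense(east)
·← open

·→ stack.push(east)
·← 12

·→ maze.move(east)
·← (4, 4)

·→ maze.sense(east)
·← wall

·→ maze.sense(south)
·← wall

·→ stack.pop()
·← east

·→ maze.move(west)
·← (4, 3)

·→ maze.sense(south)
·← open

·→ stack.push(south)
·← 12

·→ maze.move(south)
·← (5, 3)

·→ maze.sense(west)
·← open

·→ stack.push(west)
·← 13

·→ maze.move(west)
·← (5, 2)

·→ maze.sense(west)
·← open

·→ stack.push(west)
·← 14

·→ maze.move(west)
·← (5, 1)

·→ maze.sense(north)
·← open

·→ stack.push(north)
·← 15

·→ maze.move(north)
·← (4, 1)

·→ maze.sense(north)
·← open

·→ stack.push(north)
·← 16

·→ maze.move(north)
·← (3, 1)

·→ stack.pop()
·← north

·→ maze.move(south)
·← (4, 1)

·→ maze.sense(west)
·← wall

·→ stack.pop()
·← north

·→ maze.move(south)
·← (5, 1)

·→ maze.sense(west)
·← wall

·→ maze.sense(south)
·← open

·→ stack.push(south)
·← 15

·→ maze.move(south)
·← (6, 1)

·→ maze.sense(west)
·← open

·→ stack.push(west)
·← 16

·→ maze.move(west)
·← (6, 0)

·→ maze.sense(south)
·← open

·→ stack.push(south)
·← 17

·→ maze.move(south)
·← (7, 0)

·→ maze.sense(east)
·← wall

·→ stack.pop()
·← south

·→ maze.move(north)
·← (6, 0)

·→ stack.pop()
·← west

·→ maze.move(east)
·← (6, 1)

·→ maze.sense(east)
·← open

·→ stack.push(east)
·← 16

·→ maze.move(east)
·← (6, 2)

·→ maze.sense(east)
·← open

·→ stack.push(east)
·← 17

·→ maze.move(east)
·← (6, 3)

·→ maze.sense(east)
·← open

·→ stack.push(east)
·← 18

·→ maze.move(east)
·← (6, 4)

·→ maze.sense(east)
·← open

·→ stack.push(east)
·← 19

·→ maze.move(east)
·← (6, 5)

·→ maze.sense(north)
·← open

·→ stack.push(north)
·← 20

·→ maze.move(north)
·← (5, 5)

·→ maze.sense(east)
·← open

·→ stack.push(east)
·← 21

·→ maze.move(east)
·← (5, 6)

·→ maze.sense(north)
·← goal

·→ maze.move(north)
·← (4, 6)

Answer: (4, 6)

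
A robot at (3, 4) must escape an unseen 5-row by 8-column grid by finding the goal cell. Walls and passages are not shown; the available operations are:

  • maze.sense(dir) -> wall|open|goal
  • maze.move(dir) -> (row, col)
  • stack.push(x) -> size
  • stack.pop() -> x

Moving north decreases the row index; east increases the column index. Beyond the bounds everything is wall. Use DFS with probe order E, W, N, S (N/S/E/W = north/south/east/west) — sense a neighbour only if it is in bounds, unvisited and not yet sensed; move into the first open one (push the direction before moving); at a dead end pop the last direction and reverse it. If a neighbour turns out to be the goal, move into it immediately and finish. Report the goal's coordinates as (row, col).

Calling sense on dir: east, and get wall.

Using sense on dir: west, yielding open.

I run push on x: west, and see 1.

Using move on dir: west, — result: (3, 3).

Calling sense on dir: west, which returns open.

I invoke push on x: west, and get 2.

Next I call move on dir: west, yielding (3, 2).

I run sense on dir: west, and see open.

I invoke push on x: west, yielding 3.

Next I call move on dir: west, which returns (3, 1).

Then sense on dir: west, giving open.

I invoke push on x: west, yielding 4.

Next I call move on dir: west, which returns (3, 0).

I try sense on dir: north, yielding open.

Next I call push on x: north, and get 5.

I invoke move on dir: north, : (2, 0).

Invoking sense on dir: east, — result: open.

I invoke push on x: east, and get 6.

Then move on dir: east, — result: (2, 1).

Now I run sense on dir: east, → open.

I call push on x: east, and observe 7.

Then move on dir: east, and get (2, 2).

Now I run sense on dir: east, and see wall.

Calling sense on dir: north, which returns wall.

I invoke pop(), → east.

Calling move on dir: west, and see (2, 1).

I call sense on dir: north, : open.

I run push on x: north, : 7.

Now I run move on dir: north, yielding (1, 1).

I use sense on dir: west, and observe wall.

I try sense on dir: north, giving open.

I use push on x: north, which returns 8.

Using move on dir: north, : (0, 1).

Invoking sense on dir: east, → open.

Invoking push on x: east, and get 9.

Invoking move on dir: east, : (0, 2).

I use sense on dir: east, : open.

I try push on x: east, and get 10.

I try move on dir: east, yielding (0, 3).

I invoke sense on dir: east, and observe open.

I try push on x: east, giving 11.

Using move on dir: east, — result: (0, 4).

Using sense on dir: east, — result: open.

I call push on x: east, which returns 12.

I use move on dir: east, : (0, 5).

Calling sense on dir: east, yielding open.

Invoking push on x: east, — result: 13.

I use move on dir: east, which returns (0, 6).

I run sense on dir: east, and see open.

I try push on x: east, and get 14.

I run move on dir: east, — result: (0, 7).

Then sense on dir: south, giving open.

I call push on x: south, giving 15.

Now I run move on dir: south, giving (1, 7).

Then sense on dir: west, giving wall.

Next I call sense on dir: south, yielding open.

Next I call push on x: south, → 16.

Invoking move on dir: south, : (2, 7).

Next I call sense on dir: west, yielding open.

I try push on x: west, : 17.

I use move on dir: west, yielding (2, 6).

I run sense on dir: west, which returns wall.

I call sense on dir: south, yielding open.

Using push on x: south, — result: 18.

Next I call move on dir: south, → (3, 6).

I call sense on dir: east, and see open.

I call push on x: east, and see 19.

Invoking move on dir: east, and see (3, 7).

Invoking sense on dir: south, giving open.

Next I call push on x: south, giving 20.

Now I run move on dir: south, → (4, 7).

Next I call sense on dir: west, giving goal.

I invoke move on dir: west, — result: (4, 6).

Answer: (4, 6)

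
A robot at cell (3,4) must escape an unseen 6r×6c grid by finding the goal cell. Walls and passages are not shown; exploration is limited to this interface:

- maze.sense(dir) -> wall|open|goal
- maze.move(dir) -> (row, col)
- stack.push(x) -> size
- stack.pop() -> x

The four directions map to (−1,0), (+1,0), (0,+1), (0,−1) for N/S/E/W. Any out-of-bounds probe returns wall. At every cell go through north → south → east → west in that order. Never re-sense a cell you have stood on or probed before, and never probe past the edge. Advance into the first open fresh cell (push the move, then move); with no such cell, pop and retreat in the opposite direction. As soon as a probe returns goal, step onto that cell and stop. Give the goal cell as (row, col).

> sense dir='north'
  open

> push x='north'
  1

> move dir='north'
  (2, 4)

> sense dir='north'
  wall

> sense dir='east'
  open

> push x='east'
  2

> move dir='east'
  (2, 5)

> sense dir='north'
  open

> push x='north'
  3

> move dir='north'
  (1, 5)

> sense dir='north'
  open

> push x='north'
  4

> move dir='north'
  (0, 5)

> sense dir='west'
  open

> push x='west'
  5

> move dir='west'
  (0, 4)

> sense dir='west'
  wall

> pop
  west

> move dir='east'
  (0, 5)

> pop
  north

> move dir='south'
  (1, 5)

> pop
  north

> move dir='south'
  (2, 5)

> sense dir='south'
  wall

> pop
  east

> move dir='west'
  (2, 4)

> sense dir='west'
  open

> push x='west'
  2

> move dir='west'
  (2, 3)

> sense dir='north'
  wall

> sense dir='south'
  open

> push x='south'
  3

> move dir='south'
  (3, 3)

> sense dir='south'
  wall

> sense dir='west'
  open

> push x='west'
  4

> move dir='west'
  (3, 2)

> sense dir='north'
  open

> push x='north'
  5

> move dir='north'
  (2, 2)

> sense dir='north'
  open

> push x='north'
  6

> move dir='north'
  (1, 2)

> sense dir='north'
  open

> push x='north'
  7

> move dir='north'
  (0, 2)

> sense dir='west'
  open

> push x='west'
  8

> move dir='west'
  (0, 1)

> sense dir='south'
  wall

> sense dir='west'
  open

> push x='west'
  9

> move dir='west'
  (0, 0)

> sense dir='south'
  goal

> move dir='south'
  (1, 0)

Answer: (1, 0)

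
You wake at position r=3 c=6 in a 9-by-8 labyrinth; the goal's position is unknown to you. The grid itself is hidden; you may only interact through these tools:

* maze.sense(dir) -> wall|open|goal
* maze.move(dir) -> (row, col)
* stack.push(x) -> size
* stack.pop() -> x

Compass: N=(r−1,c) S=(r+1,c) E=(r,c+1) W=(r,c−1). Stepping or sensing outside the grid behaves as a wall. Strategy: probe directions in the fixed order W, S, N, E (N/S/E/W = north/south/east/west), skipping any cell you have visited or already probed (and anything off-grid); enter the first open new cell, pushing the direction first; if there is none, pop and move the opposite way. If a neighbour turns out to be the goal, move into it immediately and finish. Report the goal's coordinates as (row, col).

Using maze.sense(dir='west'), and get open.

I try stack.push(x='west'), which returns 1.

Next I call maze.move(dir='west'), → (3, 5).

Using maze.sense(dir='west'), : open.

Invoking stack.push(x='west'), and see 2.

Calling maze.move(dir='west'), giving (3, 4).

I run maze.sense(dir='west'), and observe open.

I use stack.push(x='west'), : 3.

Invoking maze.move(dir='west'), → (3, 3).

I try maze.sense(dir='west'), yielding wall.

I call maze.sense(dir='south'), — result: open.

I run stack.push(x='south'), and observe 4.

Using maze.move(dir='south'), which returns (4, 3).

Now I run maze.sense(dir='west'), → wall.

Then maze.sense(dir='south'), and see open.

Using stack.push(x='south'), : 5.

I try maze.move(dir='south'), yielding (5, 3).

I use maze.sense(dir='west'), which returns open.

Using stack.push(x='west'), yielding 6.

I use maze.move(dir='west'), → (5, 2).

Using maze.sense(dir='west'), and see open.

Calling stack.push(x='west'), giving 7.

Now I run maze.move(dir='west'), → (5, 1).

I run maze.sense(dir='west'), which returns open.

Using stack.push(x='west'), yielding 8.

I use maze.move(dir='west'), which returns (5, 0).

I call maze.sense(dir='south'), yielding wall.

I run maze.sense(dir='north'), giving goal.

I use maze.move(dir='north'), yielding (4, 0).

Answer: (4, 0)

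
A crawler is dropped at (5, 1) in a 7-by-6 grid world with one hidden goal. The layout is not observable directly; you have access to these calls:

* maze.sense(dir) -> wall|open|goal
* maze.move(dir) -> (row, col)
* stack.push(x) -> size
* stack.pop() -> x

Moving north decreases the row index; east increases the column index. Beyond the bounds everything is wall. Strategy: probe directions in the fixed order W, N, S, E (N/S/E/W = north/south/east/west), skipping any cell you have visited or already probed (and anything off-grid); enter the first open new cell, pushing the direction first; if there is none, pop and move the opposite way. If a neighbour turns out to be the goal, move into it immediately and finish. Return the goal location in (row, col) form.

Calling sense passing west, and see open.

Invoking push passing west, which returns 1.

I use move passing west, : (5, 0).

I use sense passing north, → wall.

Then sense passing south, and see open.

Then push passing south, which returns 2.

Using move passing south, and get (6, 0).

Next I call sense passing east, and get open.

I run push passing east, — result: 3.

I invoke move passing east, yielding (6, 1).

Using sense passing east, and observe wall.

Then pop(), → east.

Invoking move passing west, which returns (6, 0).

Next I call pop, and see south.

I call move passing north, : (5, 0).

I invoke pop(), yielding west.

I use move passing east, and observe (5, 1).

I try sense passing north, — result: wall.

Calling sense passing east, giving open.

Calling push passing east, : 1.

Invoking move passing east, giving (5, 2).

I use sense passing north, : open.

Now I run push passing north, giving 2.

Invoking move passing north, which returns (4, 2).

Invoking sense passing north, giving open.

I invoke push passing north, which returns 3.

I invoke move passing north, and observe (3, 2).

I run sense passing west, giving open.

I try push passing west, and observe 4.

I run move passing west, giving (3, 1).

I try sense passing west, and observe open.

Now I run push passing west, and see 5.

I run move passing west, : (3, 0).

Now I run sense passing north, and observe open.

Next I call push passing north, which returns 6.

I use move passing north, — result: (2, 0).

I call sense passing north, — result: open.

Now I run push passing north, and get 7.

Then move passing north, and see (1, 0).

Invoking sense passing north, and see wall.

Now I run sense passing east, giving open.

I invoke push passing east, yielding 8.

Next I call move passing east, → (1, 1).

Invoking sense passing north, and observe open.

Now I run push passing north, — result: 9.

Invoking move passing north, and observe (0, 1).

I invoke sense passing east, yielding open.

I call push passing east, giving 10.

Invoking move passing east, giving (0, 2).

Then sense passing south, and observe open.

I invoke push passing south, giving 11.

Next I call move passing south, and observe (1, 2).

I try sense passing south, giving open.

Using push passing south, : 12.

Now I run move passing south, : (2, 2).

I call sense passing west, yielding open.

Now I run push passing west, → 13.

Then move passing west, which returns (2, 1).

Calling pop(), yielding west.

Next I call move passing east, — result: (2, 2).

Then sense passing east, — result: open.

Next I call push passing east, — result: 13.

I use move passing east, : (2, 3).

Calling sense passing north, yielding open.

I invoke push passing north, yielding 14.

I try move passing north, yielding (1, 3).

I call sense passing north, yielding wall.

I call sense passing east, and get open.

Now I run push passing east, and observe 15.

Invoking move passing east, giving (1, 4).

Invoking sense passing north, — result: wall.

Using sense passing south, — result: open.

I invoke push passing south, and see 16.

I invoke move passing south, — result: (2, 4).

I try sense passing south, yielding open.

I call push passing south, — result: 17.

I call move passing south, and get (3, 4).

I call sense passing west, which returns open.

Using push passing west, — result: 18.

I run move passing west, : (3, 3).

I call sense passing south, giving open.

Invoking push passing south, giving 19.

I call move passing south, and see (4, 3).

I invoke sense passing south, yielding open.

Invoking push passing south, — result: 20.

Invoking move passing south, and see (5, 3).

Invoking sense passing south, and observe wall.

I try sense passing east, : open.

I use push passing east, which returns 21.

Invoking move passing east, : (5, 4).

Calling sense passing north, and see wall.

Invoking sense passing south, : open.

Using push passing south, and observe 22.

Next I call move passing south, and get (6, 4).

Then sense passing east, and get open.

I use push passing east, which returns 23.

I use move passing east, : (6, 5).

Then sense passing north, and observe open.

Invoking push passing north, and see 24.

I try move passing north, → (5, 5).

Using sense passing north, which returns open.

Using push passing north, and observe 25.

I try move passing north, and see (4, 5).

Using sense passing north, which returns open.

Calling push passing north, and get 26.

Then move passing north, → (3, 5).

I call sense passing north, which returns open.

I call push passing north, which returns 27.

I call move passing north, and see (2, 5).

I invoke sense passing north, which returns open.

I use push passing north, giving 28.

Invoking move passing north, yielding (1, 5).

I try sense passing north, — result: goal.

Then move passing north, → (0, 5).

Answer: (0, 5)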